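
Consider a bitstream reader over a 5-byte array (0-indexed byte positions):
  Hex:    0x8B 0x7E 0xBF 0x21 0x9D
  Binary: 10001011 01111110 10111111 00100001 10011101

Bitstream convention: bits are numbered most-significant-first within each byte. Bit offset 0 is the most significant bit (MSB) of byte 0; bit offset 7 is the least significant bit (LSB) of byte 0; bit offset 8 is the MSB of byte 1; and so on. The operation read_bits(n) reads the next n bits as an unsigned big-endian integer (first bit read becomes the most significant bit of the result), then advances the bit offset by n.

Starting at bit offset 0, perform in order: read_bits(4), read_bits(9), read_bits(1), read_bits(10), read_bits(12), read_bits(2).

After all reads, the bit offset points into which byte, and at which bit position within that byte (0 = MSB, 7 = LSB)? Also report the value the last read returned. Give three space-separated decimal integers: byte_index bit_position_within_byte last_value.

Answer: 4 6 3

Derivation:
Read 1: bits[0:4] width=4 -> value=8 (bin 1000); offset now 4 = byte 0 bit 4; 36 bits remain
Read 2: bits[4:13] width=9 -> value=367 (bin 101101111); offset now 13 = byte 1 bit 5; 27 bits remain
Read 3: bits[13:14] width=1 -> value=1 (bin 1); offset now 14 = byte 1 bit 6; 26 bits remain
Read 4: bits[14:24] width=10 -> value=703 (bin 1010111111); offset now 24 = byte 3 bit 0; 16 bits remain
Read 5: bits[24:36] width=12 -> value=537 (bin 001000011001); offset now 36 = byte 4 bit 4; 4 bits remain
Read 6: bits[36:38] width=2 -> value=3 (bin 11); offset now 38 = byte 4 bit 6; 2 bits remain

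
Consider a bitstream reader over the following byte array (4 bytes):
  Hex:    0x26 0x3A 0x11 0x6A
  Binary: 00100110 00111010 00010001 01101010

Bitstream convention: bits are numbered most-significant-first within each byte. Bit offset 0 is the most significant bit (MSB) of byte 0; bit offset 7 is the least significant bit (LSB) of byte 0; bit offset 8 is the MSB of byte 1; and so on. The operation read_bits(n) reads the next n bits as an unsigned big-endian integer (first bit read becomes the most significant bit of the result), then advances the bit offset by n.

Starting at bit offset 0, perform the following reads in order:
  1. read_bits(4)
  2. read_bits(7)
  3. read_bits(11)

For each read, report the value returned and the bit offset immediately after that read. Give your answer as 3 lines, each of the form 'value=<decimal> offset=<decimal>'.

Read 1: bits[0:4] width=4 -> value=2 (bin 0010); offset now 4 = byte 0 bit 4; 28 bits remain
Read 2: bits[4:11] width=7 -> value=49 (bin 0110001); offset now 11 = byte 1 bit 3; 21 bits remain
Read 3: bits[11:22] width=11 -> value=1668 (bin 11010000100); offset now 22 = byte 2 bit 6; 10 bits remain

Answer: value=2 offset=4
value=49 offset=11
value=1668 offset=22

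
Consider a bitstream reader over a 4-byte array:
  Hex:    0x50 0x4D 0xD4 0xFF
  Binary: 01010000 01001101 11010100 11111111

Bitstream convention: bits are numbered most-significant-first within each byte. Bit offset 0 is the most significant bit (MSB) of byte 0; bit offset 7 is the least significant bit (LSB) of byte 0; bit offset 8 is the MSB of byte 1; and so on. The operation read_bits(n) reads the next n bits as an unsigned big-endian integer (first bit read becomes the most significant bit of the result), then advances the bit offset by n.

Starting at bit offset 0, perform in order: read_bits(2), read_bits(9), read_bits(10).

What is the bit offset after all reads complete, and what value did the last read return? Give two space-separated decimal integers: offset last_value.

Read 1: bits[0:2] width=2 -> value=1 (bin 01); offset now 2 = byte 0 bit 2; 30 bits remain
Read 2: bits[2:11] width=9 -> value=130 (bin 010000010); offset now 11 = byte 1 bit 3; 21 bits remain
Read 3: bits[11:21] width=10 -> value=442 (bin 0110111010); offset now 21 = byte 2 bit 5; 11 bits remain

Answer: 21 442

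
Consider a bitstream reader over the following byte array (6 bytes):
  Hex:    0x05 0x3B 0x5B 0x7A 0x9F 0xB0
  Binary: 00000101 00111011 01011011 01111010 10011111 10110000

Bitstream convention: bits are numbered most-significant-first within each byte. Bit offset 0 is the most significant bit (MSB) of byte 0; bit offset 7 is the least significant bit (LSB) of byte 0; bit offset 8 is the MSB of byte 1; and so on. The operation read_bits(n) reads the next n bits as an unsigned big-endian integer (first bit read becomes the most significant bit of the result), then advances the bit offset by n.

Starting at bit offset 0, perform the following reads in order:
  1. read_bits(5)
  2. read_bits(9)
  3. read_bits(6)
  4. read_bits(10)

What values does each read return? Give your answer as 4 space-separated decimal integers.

Read 1: bits[0:5] width=5 -> value=0 (bin 00000); offset now 5 = byte 0 bit 5; 43 bits remain
Read 2: bits[5:14] width=9 -> value=334 (bin 101001110); offset now 14 = byte 1 bit 6; 34 bits remain
Read 3: bits[14:20] width=6 -> value=53 (bin 110101); offset now 20 = byte 2 bit 4; 28 bits remain
Read 4: bits[20:30] width=10 -> value=734 (bin 1011011110); offset now 30 = byte 3 bit 6; 18 bits remain

Answer: 0 334 53 734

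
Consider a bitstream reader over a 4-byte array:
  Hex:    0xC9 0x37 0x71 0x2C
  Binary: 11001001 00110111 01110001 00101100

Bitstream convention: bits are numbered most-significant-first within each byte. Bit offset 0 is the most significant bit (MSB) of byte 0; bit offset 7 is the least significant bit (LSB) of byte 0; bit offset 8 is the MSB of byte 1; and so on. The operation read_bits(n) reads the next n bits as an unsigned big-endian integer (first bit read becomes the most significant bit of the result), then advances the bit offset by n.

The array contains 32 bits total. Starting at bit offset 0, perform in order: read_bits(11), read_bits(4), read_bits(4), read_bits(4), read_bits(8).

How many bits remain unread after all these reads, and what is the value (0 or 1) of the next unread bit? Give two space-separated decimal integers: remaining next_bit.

Read 1: bits[0:11] width=11 -> value=1609 (bin 11001001001); offset now 11 = byte 1 bit 3; 21 bits remain
Read 2: bits[11:15] width=4 -> value=11 (bin 1011); offset now 15 = byte 1 bit 7; 17 bits remain
Read 3: bits[15:19] width=4 -> value=11 (bin 1011); offset now 19 = byte 2 bit 3; 13 bits remain
Read 4: bits[19:23] width=4 -> value=8 (bin 1000); offset now 23 = byte 2 bit 7; 9 bits remain
Read 5: bits[23:31] width=8 -> value=150 (bin 10010110); offset now 31 = byte 3 bit 7; 1 bits remain

Answer: 1 0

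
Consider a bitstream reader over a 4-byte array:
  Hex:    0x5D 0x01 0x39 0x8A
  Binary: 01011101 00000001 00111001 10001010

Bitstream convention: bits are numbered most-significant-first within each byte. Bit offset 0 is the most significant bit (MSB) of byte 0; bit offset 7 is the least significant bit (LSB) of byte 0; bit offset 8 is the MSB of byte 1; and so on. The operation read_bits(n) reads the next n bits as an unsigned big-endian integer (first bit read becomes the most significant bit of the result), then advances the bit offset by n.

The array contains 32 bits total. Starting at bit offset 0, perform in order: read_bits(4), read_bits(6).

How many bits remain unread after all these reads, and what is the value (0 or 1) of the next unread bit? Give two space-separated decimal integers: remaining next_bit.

Read 1: bits[0:4] width=4 -> value=5 (bin 0101); offset now 4 = byte 0 bit 4; 28 bits remain
Read 2: bits[4:10] width=6 -> value=52 (bin 110100); offset now 10 = byte 1 bit 2; 22 bits remain

Answer: 22 0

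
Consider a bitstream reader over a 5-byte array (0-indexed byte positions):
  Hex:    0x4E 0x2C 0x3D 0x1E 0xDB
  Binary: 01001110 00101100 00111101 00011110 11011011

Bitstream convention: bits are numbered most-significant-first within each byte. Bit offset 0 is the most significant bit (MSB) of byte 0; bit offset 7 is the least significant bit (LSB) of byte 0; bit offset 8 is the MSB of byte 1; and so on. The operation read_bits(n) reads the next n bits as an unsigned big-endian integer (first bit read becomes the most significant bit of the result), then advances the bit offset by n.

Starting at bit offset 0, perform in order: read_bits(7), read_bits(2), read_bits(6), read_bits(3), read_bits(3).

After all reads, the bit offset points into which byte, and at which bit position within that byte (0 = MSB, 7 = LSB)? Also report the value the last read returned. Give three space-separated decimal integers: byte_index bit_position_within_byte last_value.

Answer: 2 5 7

Derivation:
Read 1: bits[0:7] width=7 -> value=39 (bin 0100111); offset now 7 = byte 0 bit 7; 33 bits remain
Read 2: bits[7:9] width=2 -> value=0 (bin 00); offset now 9 = byte 1 bit 1; 31 bits remain
Read 3: bits[9:15] width=6 -> value=22 (bin 010110); offset now 15 = byte 1 bit 7; 25 bits remain
Read 4: bits[15:18] width=3 -> value=0 (bin 000); offset now 18 = byte 2 bit 2; 22 bits remain
Read 5: bits[18:21] width=3 -> value=7 (bin 111); offset now 21 = byte 2 bit 5; 19 bits remain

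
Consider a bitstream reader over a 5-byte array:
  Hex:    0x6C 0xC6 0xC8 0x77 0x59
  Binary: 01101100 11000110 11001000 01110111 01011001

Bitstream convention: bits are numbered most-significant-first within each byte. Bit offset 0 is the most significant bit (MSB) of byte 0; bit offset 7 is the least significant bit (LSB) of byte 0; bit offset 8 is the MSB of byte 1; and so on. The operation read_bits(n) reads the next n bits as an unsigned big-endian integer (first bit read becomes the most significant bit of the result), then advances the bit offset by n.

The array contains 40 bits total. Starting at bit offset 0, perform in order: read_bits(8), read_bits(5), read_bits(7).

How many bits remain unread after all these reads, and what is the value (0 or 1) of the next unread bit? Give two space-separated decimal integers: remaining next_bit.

Answer: 20 1

Derivation:
Read 1: bits[0:8] width=8 -> value=108 (bin 01101100); offset now 8 = byte 1 bit 0; 32 bits remain
Read 2: bits[8:13] width=5 -> value=24 (bin 11000); offset now 13 = byte 1 bit 5; 27 bits remain
Read 3: bits[13:20] width=7 -> value=108 (bin 1101100); offset now 20 = byte 2 bit 4; 20 bits remain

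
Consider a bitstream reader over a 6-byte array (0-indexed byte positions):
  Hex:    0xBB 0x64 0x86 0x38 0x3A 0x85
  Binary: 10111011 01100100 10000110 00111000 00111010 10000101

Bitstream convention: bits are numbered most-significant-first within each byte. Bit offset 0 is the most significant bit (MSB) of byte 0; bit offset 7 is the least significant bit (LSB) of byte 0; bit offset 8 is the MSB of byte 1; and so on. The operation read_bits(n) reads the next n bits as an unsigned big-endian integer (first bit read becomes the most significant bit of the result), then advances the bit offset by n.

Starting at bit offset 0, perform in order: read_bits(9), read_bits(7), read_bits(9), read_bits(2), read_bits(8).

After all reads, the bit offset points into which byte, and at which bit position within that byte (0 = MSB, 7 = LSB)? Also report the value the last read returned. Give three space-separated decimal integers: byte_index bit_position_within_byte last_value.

Answer: 4 3 193

Derivation:
Read 1: bits[0:9] width=9 -> value=374 (bin 101110110); offset now 9 = byte 1 bit 1; 39 bits remain
Read 2: bits[9:16] width=7 -> value=100 (bin 1100100); offset now 16 = byte 2 bit 0; 32 bits remain
Read 3: bits[16:25] width=9 -> value=268 (bin 100001100); offset now 25 = byte 3 bit 1; 23 bits remain
Read 4: bits[25:27] width=2 -> value=1 (bin 01); offset now 27 = byte 3 bit 3; 21 bits remain
Read 5: bits[27:35] width=8 -> value=193 (bin 11000001); offset now 35 = byte 4 bit 3; 13 bits remain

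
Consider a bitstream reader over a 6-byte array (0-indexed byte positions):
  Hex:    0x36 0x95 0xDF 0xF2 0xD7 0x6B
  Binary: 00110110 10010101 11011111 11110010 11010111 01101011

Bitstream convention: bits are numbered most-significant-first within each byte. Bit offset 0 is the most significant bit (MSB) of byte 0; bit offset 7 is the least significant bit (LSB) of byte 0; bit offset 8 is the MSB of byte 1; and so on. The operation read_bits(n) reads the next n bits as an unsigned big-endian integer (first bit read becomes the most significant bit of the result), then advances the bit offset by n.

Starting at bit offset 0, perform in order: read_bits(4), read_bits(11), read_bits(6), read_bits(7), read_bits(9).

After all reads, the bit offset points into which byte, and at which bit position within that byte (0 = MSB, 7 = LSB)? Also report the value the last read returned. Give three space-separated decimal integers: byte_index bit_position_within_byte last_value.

Answer: 4 5 90

Derivation:
Read 1: bits[0:4] width=4 -> value=3 (bin 0011); offset now 4 = byte 0 bit 4; 44 bits remain
Read 2: bits[4:15] width=11 -> value=842 (bin 01101001010); offset now 15 = byte 1 bit 7; 33 bits remain
Read 3: bits[15:21] width=6 -> value=59 (bin 111011); offset now 21 = byte 2 bit 5; 27 bits remain
Read 4: bits[21:28] width=7 -> value=127 (bin 1111111); offset now 28 = byte 3 bit 4; 20 bits remain
Read 5: bits[28:37] width=9 -> value=90 (bin 001011010); offset now 37 = byte 4 bit 5; 11 bits remain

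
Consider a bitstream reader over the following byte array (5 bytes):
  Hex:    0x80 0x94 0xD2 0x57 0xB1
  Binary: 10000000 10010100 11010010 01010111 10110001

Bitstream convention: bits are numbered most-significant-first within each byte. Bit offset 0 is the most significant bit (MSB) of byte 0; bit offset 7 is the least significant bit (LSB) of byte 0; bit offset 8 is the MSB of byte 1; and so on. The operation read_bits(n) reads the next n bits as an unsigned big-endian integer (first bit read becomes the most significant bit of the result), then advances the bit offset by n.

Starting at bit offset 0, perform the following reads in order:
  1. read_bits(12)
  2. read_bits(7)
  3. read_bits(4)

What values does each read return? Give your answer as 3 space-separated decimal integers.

Read 1: bits[0:12] width=12 -> value=2057 (bin 100000001001); offset now 12 = byte 1 bit 4; 28 bits remain
Read 2: bits[12:19] width=7 -> value=38 (bin 0100110); offset now 19 = byte 2 bit 3; 21 bits remain
Read 3: bits[19:23] width=4 -> value=9 (bin 1001); offset now 23 = byte 2 bit 7; 17 bits remain

Answer: 2057 38 9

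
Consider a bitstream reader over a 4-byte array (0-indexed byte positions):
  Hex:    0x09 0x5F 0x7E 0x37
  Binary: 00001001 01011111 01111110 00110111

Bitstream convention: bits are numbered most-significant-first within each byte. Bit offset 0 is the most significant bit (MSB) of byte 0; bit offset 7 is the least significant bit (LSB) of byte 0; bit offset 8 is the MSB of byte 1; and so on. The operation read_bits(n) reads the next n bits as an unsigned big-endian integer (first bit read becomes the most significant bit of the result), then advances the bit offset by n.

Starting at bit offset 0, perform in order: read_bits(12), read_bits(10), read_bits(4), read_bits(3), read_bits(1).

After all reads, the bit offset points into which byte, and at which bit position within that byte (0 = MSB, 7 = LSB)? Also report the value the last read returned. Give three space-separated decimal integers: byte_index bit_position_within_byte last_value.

Answer: 3 6 1

Derivation:
Read 1: bits[0:12] width=12 -> value=149 (bin 000010010101); offset now 12 = byte 1 bit 4; 20 bits remain
Read 2: bits[12:22] width=10 -> value=991 (bin 1111011111); offset now 22 = byte 2 bit 6; 10 bits remain
Read 3: bits[22:26] width=4 -> value=8 (bin 1000); offset now 26 = byte 3 bit 2; 6 bits remain
Read 4: bits[26:29] width=3 -> value=6 (bin 110); offset now 29 = byte 3 bit 5; 3 bits remain
Read 5: bits[29:30] width=1 -> value=1 (bin 1); offset now 30 = byte 3 bit 6; 2 bits remain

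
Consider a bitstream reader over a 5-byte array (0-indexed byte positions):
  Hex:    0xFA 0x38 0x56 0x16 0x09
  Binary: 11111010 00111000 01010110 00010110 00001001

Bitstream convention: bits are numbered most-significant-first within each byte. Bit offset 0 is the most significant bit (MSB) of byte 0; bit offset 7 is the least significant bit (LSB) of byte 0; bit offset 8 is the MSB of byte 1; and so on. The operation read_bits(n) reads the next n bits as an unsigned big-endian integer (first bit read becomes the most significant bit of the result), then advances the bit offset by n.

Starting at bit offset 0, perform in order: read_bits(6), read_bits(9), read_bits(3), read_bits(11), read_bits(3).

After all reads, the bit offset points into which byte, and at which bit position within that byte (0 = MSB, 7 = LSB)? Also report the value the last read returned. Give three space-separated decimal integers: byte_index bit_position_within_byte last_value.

Read 1: bits[0:6] width=6 -> value=62 (bin 111110); offset now 6 = byte 0 bit 6; 34 bits remain
Read 2: bits[6:15] width=9 -> value=284 (bin 100011100); offset now 15 = byte 1 bit 7; 25 bits remain
Read 3: bits[15:18] width=3 -> value=1 (bin 001); offset now 18 = byte 2 bit 2; 22 bits remain
Read 4: bits[18:29] width=11 -> value=706 (bin 01011000010); offset now 29 = byte 3 bit 5; 11 bits remain
Read 5: bits[29:32] width=3 -> value=6 (bin 110); offset now 32 = byte 4 bit 0; 8 bits remain

Answer: 4 0 6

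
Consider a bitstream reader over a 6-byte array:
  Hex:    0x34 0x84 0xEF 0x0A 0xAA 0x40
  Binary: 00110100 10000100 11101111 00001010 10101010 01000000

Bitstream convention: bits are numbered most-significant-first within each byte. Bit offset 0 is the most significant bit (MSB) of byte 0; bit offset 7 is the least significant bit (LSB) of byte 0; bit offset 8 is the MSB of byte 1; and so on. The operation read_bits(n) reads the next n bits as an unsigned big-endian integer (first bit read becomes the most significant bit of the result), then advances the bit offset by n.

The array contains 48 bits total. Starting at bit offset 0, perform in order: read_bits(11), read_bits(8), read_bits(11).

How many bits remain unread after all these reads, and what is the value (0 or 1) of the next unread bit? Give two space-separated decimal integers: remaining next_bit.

Answer: 18 1

Derivation:
Read 1: bits[0:11] width=11 -> value=420 (bin 00110100100); offset now 11 = byte 1 bit 3; 37 bits remain
Read 2: bits[11:19] width=8 -> value=39 (bin 00100111); offset now 19 = byte 2 bit 3; 29 bits remain
Read 3: bits[19:30] width=11 -> value=962 (bin 01111000010); offset now 30 = byte 3 bit 6; 18 bits remain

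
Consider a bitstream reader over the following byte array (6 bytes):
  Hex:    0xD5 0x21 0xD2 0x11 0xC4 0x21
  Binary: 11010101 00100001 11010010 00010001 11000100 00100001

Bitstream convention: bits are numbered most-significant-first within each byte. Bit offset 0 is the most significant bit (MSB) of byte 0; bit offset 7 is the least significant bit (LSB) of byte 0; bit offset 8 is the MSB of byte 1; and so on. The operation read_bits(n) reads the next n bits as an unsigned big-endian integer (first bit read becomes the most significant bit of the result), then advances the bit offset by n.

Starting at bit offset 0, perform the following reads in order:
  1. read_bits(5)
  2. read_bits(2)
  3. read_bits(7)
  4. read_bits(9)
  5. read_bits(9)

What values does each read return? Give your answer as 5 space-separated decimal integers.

Read 1: bits[0:5] width=5 -> value=26 (bin 11010); offset now 5 = byte 0 bit 5; 43 bits remain
Read 2: bits[5:7] width=2 -> value=2 (bin 10); offset now 7 = byte 0 bit 7; 41 bits remain
Read 3: bits[7:14] width=7 -> value=72 (bin 1001000); offset now 14 = byte 1 bit 6; 34 bits remain
Read 4: bits[14:23] width=9 -> value=233 (bin 011101001); offset now 23 = byte 2 bit 7; 25 bits remain
Read 5: bits[23:32] width=9 -> value=17 (bin 000010001); offset now 32 = byte 4 bit 0; 16 bits remain

Answer: 26 2 72 233 17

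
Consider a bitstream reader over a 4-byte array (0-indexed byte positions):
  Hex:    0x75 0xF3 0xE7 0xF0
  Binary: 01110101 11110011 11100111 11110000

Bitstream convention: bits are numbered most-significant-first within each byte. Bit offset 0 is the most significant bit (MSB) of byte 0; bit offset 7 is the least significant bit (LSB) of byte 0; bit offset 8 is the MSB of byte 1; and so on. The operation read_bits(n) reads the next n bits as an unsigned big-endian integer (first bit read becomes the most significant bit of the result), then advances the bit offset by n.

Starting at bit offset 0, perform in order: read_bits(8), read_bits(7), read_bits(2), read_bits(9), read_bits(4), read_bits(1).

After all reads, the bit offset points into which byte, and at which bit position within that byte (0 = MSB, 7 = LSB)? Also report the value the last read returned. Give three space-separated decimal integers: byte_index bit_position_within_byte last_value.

Answer: 3 7 0

Derivation:
Read 1: bits[0:8] width=8 -> value=117 (bin 01110101); offset now 8 = byte 1 bit 0; 24 bits remain
Read 2: bits[8:15] width=7 -> value=121 (bin 1111001); offset now 15 = byte 1 bit 7; 17 bits remain
Read 3: bits[15:17] width=2 -> value=3 (bin 11); offset now 17 = byte 2 bit 1; 15 bits remain
Read 4: bits[17:26] width=9 -> value=415 (bin 110011111); offset now 26 = byte 3 bit 2; 6 bits remain
Read 5: bits[26:30] width=4 -> value=12 (bin 1100); offset now 30 = byte 3 bit 6; 2 bits remain
Read 6: bits[30:31] width=1 -> value=0 (bin 0); offset now 31 = byte 3 bit 7; 1 bits remain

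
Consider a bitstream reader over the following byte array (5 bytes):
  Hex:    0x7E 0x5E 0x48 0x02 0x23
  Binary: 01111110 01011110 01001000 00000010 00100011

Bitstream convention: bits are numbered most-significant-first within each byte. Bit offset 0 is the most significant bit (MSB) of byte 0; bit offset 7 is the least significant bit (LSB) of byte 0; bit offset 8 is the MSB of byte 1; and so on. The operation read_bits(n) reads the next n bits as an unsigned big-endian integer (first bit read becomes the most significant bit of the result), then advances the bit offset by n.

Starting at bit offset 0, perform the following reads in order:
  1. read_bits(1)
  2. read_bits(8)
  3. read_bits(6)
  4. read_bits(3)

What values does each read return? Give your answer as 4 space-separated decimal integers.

Answer: 0 252 47 1

Derivation:
Read 1: bits[0:1] width=1 -> value=0 (bin 0); offset now 1 = byte 0 bit 1; 39 bits remain
Read 2: bits[1:9] width=8 -> value=252 (bin 11111100); offset now 9 = byte 1 bit 1; 31 bits remain
Read 3: bits[9:15] width=6 -> value=47 (bin 101111); offset now 15 = byte 1 bit 7; 25 bits remain
Read 4: bits[15:18] width=3 -> value=1 (bin 001); offset now 18 = byte 2 bit 2; 22 bits remain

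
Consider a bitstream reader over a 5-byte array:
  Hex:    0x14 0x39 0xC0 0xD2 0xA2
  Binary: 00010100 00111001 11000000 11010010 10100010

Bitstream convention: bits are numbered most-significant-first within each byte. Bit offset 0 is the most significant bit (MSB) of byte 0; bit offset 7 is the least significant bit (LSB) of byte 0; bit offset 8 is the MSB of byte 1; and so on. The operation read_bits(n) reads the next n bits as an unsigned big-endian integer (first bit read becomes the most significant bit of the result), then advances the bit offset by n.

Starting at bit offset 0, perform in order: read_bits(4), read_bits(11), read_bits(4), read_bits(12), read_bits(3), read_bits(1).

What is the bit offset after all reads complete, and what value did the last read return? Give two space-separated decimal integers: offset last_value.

Read 1: bits[0:4] width=4 -> value=1 (bin 0001); offset now 4 = byte 0 bit 4; 36 bits remain
Read 2: bits[4:15] width=11 -> value=540 (bin 01000011100); offset now 15 = byte 1 bit 7; 25 bits remain
Read 3: bits[15:19] width=4 -> value=14 (bin 1110); offset now 19 = byte 2 bit 3; 21 bits remain
Read 4: bits[19:31] width=12 -> value=105 (bin 000001101001); offset now 31 = byte 3 bit 7; 9 bits remain
Read 5: bits[31:34] width=3 -> value=2 (bin 010); offset now 34 = byte 4 bit 2; 6 bits remain
Read 6: bits[34:35] width=1 -> value=1 (bin 1); offset now 35 = byte 4 bit 3; 5 bits remain

Answer: 35 1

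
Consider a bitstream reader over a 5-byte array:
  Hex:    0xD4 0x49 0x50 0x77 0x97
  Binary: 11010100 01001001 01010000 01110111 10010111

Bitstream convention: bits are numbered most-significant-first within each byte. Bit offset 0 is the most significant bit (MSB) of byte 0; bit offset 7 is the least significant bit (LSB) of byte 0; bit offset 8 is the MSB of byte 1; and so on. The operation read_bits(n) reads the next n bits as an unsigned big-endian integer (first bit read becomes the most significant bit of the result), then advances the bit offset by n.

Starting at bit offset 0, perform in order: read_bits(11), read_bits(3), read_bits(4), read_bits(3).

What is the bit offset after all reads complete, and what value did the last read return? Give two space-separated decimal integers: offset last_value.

Answer: 21 2

Derivation:
Read 1: bits[0:11] width=11 -> value=1698 (bin 11010100010); offset now 11 = byte 1 bit 3; 29 bits remain
Read 2: bits[11:14] width=3 -> value=2 (bin 010); offset now 14 = byte 1 bit 6; 26 bits remain
Read 3: bits[14:18] width=4 -> value=5 (bin 0101); offset now 18 = byte 2 bit 2; 22 bits remain
Read 4: bits[18:21] width=3 -> value=2 (bin 010); offset now 21 = byte 2 bit 5; 19 bits remain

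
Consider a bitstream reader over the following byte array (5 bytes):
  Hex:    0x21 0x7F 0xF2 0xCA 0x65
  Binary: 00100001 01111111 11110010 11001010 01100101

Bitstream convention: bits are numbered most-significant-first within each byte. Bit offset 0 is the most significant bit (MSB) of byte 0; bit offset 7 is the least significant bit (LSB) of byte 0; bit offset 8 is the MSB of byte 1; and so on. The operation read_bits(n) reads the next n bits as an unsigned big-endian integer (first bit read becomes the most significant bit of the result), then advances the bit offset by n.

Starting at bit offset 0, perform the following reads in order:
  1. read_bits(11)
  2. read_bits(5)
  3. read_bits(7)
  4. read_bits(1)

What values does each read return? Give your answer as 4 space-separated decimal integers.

Read 1: bits[0:11] width=11 -> value=267 (bin 00100001011); offset now 11 = byte 1 bit 3; 29 bits remain
Read 2: bits[11:16] width=5 -> value=31 (bin 11111); offset now 16 = byte 2 bit 0; 24 bits remain
Read 3: bits[16:23] width=7 -> value=121 (bin 1111001); offset now 23 = byte 2 bit 7; 17 bits remain
Read 4: bits[23:24] width=1 -> value=0 (bin 0); offset now 24 = byte 3 bit 0; 16 bits remain

Answer: 267 31 121 0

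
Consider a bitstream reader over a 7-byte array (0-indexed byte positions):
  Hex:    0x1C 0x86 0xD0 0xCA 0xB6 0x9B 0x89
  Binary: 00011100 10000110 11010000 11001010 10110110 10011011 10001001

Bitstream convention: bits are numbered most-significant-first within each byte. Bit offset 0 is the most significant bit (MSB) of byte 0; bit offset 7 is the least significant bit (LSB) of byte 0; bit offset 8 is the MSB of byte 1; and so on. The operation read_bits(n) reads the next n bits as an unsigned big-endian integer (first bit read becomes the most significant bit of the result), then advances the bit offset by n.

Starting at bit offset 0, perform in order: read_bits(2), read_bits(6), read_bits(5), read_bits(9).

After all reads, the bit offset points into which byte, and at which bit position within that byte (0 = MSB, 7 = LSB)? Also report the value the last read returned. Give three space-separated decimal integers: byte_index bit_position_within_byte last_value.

Read 1: bits[0:2] width=2 -> value=0 (bin 00); offset now 2 = byte 0 bit 2; 54 bits remain
Read 2: bits[2:8] width=6 -> value=28 (bin 011100); offset now 8 = byte 1 bit 0; 48 bits remain
Read 3: bits[8:13] width=5 -> value=16 (bin 10000); offset now 13 = byte 1 bit 5; 43 bits remain
Read 4: bits[13:22] width=9 -> value=436 (bin 110110100); offset now 22 = byte 2 bit 6; 34 bits remain

Answer: 2 6 436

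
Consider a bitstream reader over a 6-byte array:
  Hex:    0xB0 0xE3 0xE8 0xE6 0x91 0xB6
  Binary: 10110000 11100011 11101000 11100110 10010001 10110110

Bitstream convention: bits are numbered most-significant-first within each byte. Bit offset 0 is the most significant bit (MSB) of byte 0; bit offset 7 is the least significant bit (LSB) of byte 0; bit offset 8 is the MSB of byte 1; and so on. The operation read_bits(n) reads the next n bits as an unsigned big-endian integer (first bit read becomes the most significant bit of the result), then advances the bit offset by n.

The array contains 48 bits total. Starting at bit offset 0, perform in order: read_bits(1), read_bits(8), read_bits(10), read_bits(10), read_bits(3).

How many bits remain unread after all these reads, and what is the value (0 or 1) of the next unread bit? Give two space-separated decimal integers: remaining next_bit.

Answer: 16 1

Derivation:
Read 1: bits[0:1] width=1 -> value=1 (bin 1); offset now 1 = byte 0 bit 1; 47 bits remain
Read 2: bits[1:9] width=8 -> value=97 (bin 01100001); offset now 9 = byte 1 bit 1; 39 bits remain
Read 3: bits[9:19] width=10 -> value=799 (bin 1100011111); offset now 19 = byte 2 bit 3; 29 bits remain
Read 4: bits[19:29] width=10 -> value=284 (bin 0100011100); offset now 29 = byte 3 bit 5; 19 bits remain
Read 5: bits[29:32] width=3 -> value=6 (bin 110); offset now 32 = byte 4 bit 0; 16 bits remain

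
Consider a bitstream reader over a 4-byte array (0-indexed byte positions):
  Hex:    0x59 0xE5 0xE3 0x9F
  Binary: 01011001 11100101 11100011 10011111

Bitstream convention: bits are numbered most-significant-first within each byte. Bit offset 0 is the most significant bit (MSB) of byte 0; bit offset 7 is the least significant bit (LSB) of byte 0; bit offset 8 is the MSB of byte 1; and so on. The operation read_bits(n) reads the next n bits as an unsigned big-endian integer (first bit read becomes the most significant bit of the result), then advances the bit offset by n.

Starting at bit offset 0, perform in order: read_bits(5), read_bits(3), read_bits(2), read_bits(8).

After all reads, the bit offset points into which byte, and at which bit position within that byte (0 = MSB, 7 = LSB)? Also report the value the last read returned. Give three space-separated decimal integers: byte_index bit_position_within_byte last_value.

Read 1: bits[0:5] width=5 -> value=11 (bin 01011); offset now 5 = byte 0 bit 5; 27 bits remain
Read 2: bits[5:8] width=3 -> value=1 (bin 001); offset now 8 = byte 1 bit 0; 24 bits remain
Read 3: bits[8:10] width=2 -> value=3 (bin 11); offset now 10 = byte 1 bit 2; 22 bits remain
Read 4: bits[10:18] width=8 -> value=151 (bin 10010111); offset now 18 = byte 2 bit 2; 14 bits remain

Answer: 2 2 151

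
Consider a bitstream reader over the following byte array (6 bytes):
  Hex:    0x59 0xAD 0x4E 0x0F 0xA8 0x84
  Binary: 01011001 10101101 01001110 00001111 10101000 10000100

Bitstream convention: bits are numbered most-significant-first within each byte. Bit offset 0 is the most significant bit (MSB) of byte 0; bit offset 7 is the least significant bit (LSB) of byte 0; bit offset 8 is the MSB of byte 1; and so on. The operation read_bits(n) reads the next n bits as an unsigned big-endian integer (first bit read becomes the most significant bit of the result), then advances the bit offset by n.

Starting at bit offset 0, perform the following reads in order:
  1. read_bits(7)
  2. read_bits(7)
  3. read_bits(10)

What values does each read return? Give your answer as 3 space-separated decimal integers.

Read 1: bits[0:7] width=7 -> value=44 (bin 0101100); offset now 7 = byte 0 bit 7; 41 bits remain
Read 2: bits[7:14] width=7 -> value=107 (bin 1101011); offset now 14 = byte 1 bit 6; 34 bits remain
Read 3: bits[14:24] width=10 -> value=334 (bin 0101001110); offset now 24 = byte 3 bit 0; 24 bits remain

Answer: 44 107 334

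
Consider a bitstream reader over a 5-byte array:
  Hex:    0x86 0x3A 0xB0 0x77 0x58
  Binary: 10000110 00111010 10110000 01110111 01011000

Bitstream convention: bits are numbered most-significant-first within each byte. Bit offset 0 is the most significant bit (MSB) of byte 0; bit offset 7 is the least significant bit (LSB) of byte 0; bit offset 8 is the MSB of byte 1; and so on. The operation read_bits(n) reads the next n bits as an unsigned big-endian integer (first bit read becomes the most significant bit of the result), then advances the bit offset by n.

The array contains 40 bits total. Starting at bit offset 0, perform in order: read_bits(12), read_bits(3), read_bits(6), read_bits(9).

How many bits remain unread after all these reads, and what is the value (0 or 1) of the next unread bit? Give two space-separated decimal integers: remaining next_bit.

Answer: 10 1

Derivation:
Read 1: bits[0:12] width=12 -> value=2147 (bin 100001100011); offset now 12 = byte 1 bit 4; 28 bits remain
Read 2: bits[12:15] width=3 -> value=5 (bin 101); offset now 15 = byte 1 bit 7; 25 bits remain
Read 3: bits[15:21] width=6 -> value=22 (bin 010110); offset now 21 = byte 2 bit 5; 19 bits remain
Read 4: bits[21:30] width=9 -> value=29 (bin 000011101); offset now 30 = byte 3 bit 6; 10 bits remain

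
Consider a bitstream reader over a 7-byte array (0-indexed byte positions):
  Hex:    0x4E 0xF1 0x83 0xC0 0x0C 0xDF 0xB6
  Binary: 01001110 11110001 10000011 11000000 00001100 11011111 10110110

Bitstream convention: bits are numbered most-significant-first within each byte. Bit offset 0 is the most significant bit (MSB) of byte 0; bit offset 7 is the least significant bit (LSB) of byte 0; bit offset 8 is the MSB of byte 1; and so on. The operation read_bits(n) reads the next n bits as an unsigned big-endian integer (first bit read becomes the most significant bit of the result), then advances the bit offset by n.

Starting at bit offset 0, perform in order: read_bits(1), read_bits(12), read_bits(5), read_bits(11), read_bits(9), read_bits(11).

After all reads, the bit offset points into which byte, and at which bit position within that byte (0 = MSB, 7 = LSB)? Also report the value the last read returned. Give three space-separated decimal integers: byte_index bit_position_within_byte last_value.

Read 1: bits[0:1] width=1 -> value=0 (bin 0); offset now 1 = byte 0 bit 1; 55 bits remain
Read 2: bits[1:13] width=12 -> value=2526 (bin 100111011110); offset now 13 = byte 1 bit 5; 43 bits remain
Read 3: bits[13:18] width=5 -> value=6 (bin 00110); offset now 18 = byte 2 bit 2; 38 bits remain
Read 4: bits[18:29] width=11 -> value=120 (bin 00001111000); offset now 29 = byte 3 bit 5; 27 bits remain
Read 5: bits[29:38] width=9 -> value=3 (bin 000000011); offset now 38 = byte 4 bit 6; 18 bits remain
Read 6: bits[38:49] width=11 -> value=447 (bin 00110111111); offset now 49 = byte 6 bit 1; 7 bits remain

Answer: 6 1 447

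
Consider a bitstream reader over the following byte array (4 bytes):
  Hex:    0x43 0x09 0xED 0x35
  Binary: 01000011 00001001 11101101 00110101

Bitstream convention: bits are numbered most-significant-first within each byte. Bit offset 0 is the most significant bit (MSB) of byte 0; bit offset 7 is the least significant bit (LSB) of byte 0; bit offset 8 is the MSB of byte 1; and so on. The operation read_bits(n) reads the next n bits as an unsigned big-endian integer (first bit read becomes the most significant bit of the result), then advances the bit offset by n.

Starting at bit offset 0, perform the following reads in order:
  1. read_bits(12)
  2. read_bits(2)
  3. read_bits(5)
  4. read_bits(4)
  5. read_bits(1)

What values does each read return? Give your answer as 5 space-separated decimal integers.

Answer: 1072 2 15 6 1

Derivation:
Read 1: bits[0:12] width=12 -> value=1072 (bin 010000110000); offset now 12 = byte 1 bit 4; 20 bits remain
Read 2: bits[12:14] width=2 -> value=2 (bin 10); offset now 14 = byte 1 bit 6; 18 bits remain
Read 3: bits[14:19] width=5 -> value=15 (bin 01111); offset now 19 = byte 2 bit 3; 13 bits remain
Read 4: bits[19:23] width=4 -> value=6 (bin 0110); offset now 23 = byte 2 bit 7; 9 bits remain
Read 5: bits[23:24] width=1 -> value=1 (bin 1); offset now 24 = byte 3 bit 0; 8 bits remain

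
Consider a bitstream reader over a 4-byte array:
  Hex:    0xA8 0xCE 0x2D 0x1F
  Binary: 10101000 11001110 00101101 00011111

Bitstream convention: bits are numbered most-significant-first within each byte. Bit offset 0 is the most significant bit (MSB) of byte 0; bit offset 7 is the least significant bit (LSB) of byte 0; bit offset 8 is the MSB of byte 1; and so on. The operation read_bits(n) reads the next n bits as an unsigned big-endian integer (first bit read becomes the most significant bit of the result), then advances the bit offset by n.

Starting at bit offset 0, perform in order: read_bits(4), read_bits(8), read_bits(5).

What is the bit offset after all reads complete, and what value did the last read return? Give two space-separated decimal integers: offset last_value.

Answer: 17 28

Derivation:
Read 1: bits[0:4] width=4 -> value=10 (bin 1010); offset now 4 = byte 0 bit 4; 28 bits remain
Read 2: bits[4:12] width=8 -> value=140 (bin 10001100); offset now 12 = byte 1 bit 4; 20 bits remain
Read 3: bits[12:17] width=5 -> value=28 (bin 11100); offset now 17 = byte 2 bit 1; 15 bits remain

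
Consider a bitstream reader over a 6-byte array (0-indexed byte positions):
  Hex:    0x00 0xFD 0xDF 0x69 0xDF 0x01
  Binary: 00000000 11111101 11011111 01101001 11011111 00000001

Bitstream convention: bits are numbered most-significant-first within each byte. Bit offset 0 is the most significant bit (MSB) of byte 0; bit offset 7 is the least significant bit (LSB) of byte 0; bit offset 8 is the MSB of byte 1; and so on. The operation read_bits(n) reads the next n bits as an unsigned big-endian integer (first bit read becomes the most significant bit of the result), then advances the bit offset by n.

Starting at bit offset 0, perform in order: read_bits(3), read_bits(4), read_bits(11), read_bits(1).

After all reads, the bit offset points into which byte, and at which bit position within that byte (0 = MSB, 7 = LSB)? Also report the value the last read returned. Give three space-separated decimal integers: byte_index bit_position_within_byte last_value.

Read 1: bits[0:3] width=3 -> value=0 (bin 000); offset now 3 = byte 0 bit 3; 45 bits remain
Read 2: bits[3:7] width=4 -> value=0 (bin 0000); offset now 7 = byte 0 bit 7; 41 bits remain
Read 3: bits[7:18] width=11 -> value=1015 (bin 01111110111); offset now 18 = byte 2 bit 2; 30 bits remain
Read 4: bits[18:19] width=1 -> value=0 (bin 0); offset now 19 = byte 2 bit 3; 29 bits remain

Answer: 2 3 0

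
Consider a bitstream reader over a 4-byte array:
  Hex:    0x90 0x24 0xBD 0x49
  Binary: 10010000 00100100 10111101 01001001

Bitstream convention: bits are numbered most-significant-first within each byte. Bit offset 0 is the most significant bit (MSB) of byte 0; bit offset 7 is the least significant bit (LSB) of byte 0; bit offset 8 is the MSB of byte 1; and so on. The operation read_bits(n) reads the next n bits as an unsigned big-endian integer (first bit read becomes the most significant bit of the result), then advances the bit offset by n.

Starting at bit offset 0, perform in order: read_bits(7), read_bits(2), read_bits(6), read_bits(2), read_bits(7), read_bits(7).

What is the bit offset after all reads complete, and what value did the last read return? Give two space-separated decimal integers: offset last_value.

Answer: 31 36

Derivation:
Read 1: bits[0:7] width=7 -> value=72 (bin 1001000); offset now 7 = byte 0 bit 7; 25 bits remain
Read 2: bits[7:9] width=2 -> value=0 (bin 00); offset now 9 = byte 1 bit 1; 23 bits remain
Read 3: bits[9:15] width=6 -> value=18 (bin 010010); offset now 15 = byte 1 bit 7; 17 bits remain
Read 4: bits[15:17] width=2 -> value=1 (bin 01); offset now 17 = byte 2 bit 1; 15 bits remain
Read 5: bits[17:24] width=7 -> value=61 (bin 0111101); offset now 24 = byte 3 bit 0; 8 bits remain
Read 6: bits[24:31] width=7 -> value=36 (bin 0100100); offset now 31 = byte 3 bit 7; 1 bits remain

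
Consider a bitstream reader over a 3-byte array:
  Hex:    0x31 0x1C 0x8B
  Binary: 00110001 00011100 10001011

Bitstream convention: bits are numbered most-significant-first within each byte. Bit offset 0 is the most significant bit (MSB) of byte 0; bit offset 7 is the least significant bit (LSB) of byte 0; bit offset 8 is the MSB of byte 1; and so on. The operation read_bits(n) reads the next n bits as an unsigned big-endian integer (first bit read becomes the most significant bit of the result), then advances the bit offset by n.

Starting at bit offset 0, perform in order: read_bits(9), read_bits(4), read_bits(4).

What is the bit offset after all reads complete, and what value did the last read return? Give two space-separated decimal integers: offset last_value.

Answer: 17 9

Derivation:
Read 1: bits[0:9] width=9 -> value=98 (bin 001100010); offset now 9 = byte 1 bit 1; 15 bits remain
Read 2: bits[9:13] width=4 -> value=3 (bin 0011); offset now 13 = byte 1 bit 5; 11 bits remain
Read 3: bits[13:17] width=4 -> value=9 (bin 1001); offset now 17 = byte 2 bit 1; 7 bits remain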